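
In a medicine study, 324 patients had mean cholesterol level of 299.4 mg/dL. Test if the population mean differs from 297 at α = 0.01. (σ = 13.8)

z = (x̄ - μ₀)/(σ/√n) = (299.4 - 297)/(13.8/√324) = 3.13. Critical value: ±2.576. Since |3.13| > 2.576, Reject H₀.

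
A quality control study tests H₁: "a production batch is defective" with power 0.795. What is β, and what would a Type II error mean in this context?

β = 1 - power = 1 - 0.795 = 0.205. A Type II error is failing to reject H₀ when H₀ is false (false negative) — here, failing to conclude that a production batch is defective when in fact it is true. Consequence: shipping a defective batch — faulty products reach customers.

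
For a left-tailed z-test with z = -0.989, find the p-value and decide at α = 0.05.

p = P(Z < -0.989) = Φ(-0.989) ≈ 0.1613. Since p ≥ 0.05, fail to reject H₀ (not significant) at α = 0.05.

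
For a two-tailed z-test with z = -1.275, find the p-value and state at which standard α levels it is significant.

p = 2·P(Z > |-1.275|) = 2·(1 - Φ(1.275)) ≈ 0.2023. Not significant at any standard level.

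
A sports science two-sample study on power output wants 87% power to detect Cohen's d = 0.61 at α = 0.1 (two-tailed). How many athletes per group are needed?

z_{α/2} = 1.645, z_β = Φ⁻¹(0.87) = 1.126. For medium effect (d = 0.61): n per group = 2(z_{α/2} + z_β)²/d² = 2(1.645 + 1.126)²/0.61² = 41.3 → 42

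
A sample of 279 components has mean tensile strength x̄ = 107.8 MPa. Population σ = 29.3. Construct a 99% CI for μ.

CI = x̄ ± z*(σ/√n) = 107.8 ± 2.576(29.3/√279) = 107.8 ± 4.52 = (103.28, 112.32)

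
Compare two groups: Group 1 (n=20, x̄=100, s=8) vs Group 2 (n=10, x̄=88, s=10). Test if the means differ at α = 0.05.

Pooled sp = 8.69. t = 3.564, df = 28. Critical t = ±2.048. Reject H₀.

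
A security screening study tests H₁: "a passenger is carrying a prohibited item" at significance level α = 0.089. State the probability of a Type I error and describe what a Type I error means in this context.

P(Type I error) = α = 0.089. A Type I error is rejecting H₀ when H₀ is actually true (false positive) — here, concluding that a passenger is carrying a prohibited item when in fact this is not the case. Consequence: detaining an innocent passenger — delay and inconvenience.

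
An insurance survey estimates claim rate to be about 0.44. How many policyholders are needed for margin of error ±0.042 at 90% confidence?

n = z²p(1-p)/E² = 1.645²×0.44×0.56/0.042² = 378.0 → n = 378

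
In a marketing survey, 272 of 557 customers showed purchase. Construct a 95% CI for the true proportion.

p̂ = 0.488. CI = p̂ ± z*√(p̂(1-p̂)/n) = (0.447, 0.53)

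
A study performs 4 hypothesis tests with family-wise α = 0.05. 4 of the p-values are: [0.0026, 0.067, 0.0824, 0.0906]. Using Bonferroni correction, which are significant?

Bonferroni α = 0.05/4 = 0.0125. Significant p-values: [0.0026]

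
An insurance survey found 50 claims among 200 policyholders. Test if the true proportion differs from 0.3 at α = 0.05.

p̂ = 0.25, p₀ = 0.3. z = (p̂ - p₀)/√(p₀(1-p₀)/n) = -1.543. Critical: ±1.96. Fail to reject H₀.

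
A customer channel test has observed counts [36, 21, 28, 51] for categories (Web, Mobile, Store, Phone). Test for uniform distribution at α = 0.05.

Expected = 34 each. χ² = Σ(O-E)²/E = 14.647. df = 3, critical value = 7.815. Reject H₀.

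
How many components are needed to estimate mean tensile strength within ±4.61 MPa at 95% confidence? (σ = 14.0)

n = (z*σ/E)² = (1.96×14.0/4.61)² = 35.4 → n = 36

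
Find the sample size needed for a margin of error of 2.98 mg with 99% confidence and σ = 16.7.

n = (z*σ/E)² = (2.576×16.7/2.98)² = 208.4 → n = 209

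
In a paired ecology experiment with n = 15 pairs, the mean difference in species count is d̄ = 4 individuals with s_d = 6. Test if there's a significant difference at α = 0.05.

t = d̄/(s_d/√n) = 4/(6/√15) = 2.582. df = 14, critical t = ±2.145. Reject H₀.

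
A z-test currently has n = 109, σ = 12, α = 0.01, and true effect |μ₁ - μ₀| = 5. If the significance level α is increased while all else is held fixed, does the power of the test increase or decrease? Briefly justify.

Power increases: a larger α lowers the critical value, so more of the H₁ sampling distribution falls in the rejection region.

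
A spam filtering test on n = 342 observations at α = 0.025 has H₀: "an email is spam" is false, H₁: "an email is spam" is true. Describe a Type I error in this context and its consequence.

Type I error: rejecting H₀ when it is true — concluding that an email is spam when in fact it is not. Consequence: a legitimate email is sent to the spam folder and the user misses it.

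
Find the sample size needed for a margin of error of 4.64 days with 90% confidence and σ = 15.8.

n = (z*σ/E)² = (1.645×15.8/4.64)² = 31.4 → n = 32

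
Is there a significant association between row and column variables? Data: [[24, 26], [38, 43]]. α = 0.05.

χ² = 0.015. df = 1, critical = 3.841. Fail to reject H₀. No evidence of dependence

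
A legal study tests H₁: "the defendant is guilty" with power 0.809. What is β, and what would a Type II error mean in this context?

β = 1 - power = 1 - 0.809 = 0.191. A Type II error is failing to reject H₀ when H₀ is false (false negative) — here, failing to conclude that the defendant is guilty when in fact it is true. Consequence: acquitting a guilty person.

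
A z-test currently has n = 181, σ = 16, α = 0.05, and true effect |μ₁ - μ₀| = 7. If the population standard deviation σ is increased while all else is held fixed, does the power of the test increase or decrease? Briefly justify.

Power decreases: a larger σ inflates the standard error σ/√n, pulling the sampling distribution under H₁ back toward the critical value.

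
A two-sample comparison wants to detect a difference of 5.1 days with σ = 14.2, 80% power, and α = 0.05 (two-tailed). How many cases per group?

n per group = 2(z_α/2 + z_β)²σ²/d² = 2×(1.96 + 0.84)²×14.2²/5.1² = 121.6 → n = 122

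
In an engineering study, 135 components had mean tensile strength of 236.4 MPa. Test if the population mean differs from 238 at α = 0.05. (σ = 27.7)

z = (x̄ - μ₀)/(σ/√n) = (236.4 - 238)/(27.7/√135) = -0.671. Critical value: ±1.96. Since |-0.671| ≤ 1.96, Fail to reject H₀.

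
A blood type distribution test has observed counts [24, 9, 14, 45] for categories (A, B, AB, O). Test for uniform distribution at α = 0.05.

Expected = 23 each. χ² = Σ(O-E)²/E = 33.13. df = 3, critical value = 7.815. Reject H₀.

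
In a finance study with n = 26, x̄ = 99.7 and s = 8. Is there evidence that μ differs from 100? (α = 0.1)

t = (x̄ - μ₀)/(s/√n) = (99.7 - 100)/(8/√26) = -0.191. df = 25, critical t = ±1.708. Fail to reject H₀.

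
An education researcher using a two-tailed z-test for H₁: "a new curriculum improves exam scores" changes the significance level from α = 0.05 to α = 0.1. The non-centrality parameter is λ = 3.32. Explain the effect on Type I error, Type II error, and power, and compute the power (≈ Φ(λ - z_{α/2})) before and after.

Increasing α from 0.05 to 0.1:
• Type I error rate increases (α is the Type I rate by definition).
• Critical value moves from z_{α/2} = 1.96 to 1.645, so power = Φ(λ - z_{α/2}) goes from Φ(3.32 - 1.96) = 0.913 to Φ(3.32 - 1.645) = 0.953.
• Type II error rate β = 1 - power therefore decreases (0.087 → 0.047).
Appropriate when false negatives are costly — here, keeping the old curriculum when the new one would have helped students.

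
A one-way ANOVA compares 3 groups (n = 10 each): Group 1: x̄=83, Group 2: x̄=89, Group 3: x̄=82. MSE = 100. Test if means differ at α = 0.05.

Grand mean = 84.67. SS_between = 286.67, MS_between = 143.33. F = 1.433, F_crit ≈ 3.354. Fail to reject H₀.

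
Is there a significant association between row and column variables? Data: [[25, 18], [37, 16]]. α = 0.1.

χ² = 1.414. df = 1, critical = 2.706. Fail to reject H₀. No evidence of dependence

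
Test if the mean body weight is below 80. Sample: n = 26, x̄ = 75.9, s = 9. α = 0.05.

t = (75.9 - 80)/(9/√26) = -2.323, df = 25. Critical t = -1.708. Reject H₀.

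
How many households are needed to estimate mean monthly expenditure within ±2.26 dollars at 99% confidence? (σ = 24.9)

n = (z*σ/E)² = (2.576×24.9/2.26)² = 805.5 → n = 806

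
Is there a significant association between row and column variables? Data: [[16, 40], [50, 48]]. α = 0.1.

χ² = 7.333. df = 1, critical = 2.706. Reject H₀. Variables are dependent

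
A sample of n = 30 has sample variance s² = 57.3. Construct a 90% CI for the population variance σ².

df = 29. χ²_{0.05} = 42.557, χ²_{0.95} = 17.708. CI for σ² = ((n-1)s²/χ²_{α/2}, (n-1)s²/χ²_{1-α/2}) = (29·57.3/42.557, 29·57.3/17.708) = (39.05, 93.84)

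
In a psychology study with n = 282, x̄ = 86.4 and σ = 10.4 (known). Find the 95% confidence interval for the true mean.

CI = x̄ ± z*(σ/√n) = 86.4 ± 1.96(10.4/√282) = 86.4 ± 1.21 = (85.19, 87.61)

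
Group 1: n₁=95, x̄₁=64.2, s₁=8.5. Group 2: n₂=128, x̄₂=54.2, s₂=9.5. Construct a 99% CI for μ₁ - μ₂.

Difference = 10.0. SE = √(8.5²/95 + 9.5²/128) = 1.211. CI = (6.88, 13.12)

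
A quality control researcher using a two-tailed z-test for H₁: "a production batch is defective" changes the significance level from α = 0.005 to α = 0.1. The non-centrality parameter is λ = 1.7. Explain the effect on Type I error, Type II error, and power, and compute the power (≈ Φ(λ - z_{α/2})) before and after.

Increasing α from 0.005 to 0.1:
• Type I error rate increases (α is the Type I rate by definition).
• Critical value moves from z_{α/2} = 2.807 to 1.645, so power = Φ(λ - z_{α/2}) goes from Φ(1.7 - 2.807) = 0.134 to Φ(1.7 - 1.645) = 0.522.
• Type II error rate β = 1 - power therefore decreases (0.866 → 0.478).
Appropriate when false negatives are costly — here, shipping a defective batch — faulty products reach customers.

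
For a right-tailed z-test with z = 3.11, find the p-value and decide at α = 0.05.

p = P(Z > 3.11) = 1 - Φ(3.11) ≈ 0.0009. Since p < 0.05, reject H₀ (significant) at α = 0.05.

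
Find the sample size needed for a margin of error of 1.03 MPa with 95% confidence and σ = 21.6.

n = (z*σ/E)² = (1.96×21.6/1.03)² = 1689.4 → n = 1690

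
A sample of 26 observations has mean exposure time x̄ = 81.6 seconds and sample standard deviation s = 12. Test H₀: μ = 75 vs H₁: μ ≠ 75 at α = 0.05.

t = (x̄ - μ₀)/(s/√n) = (81.6 - 75)/(12/√26) = 2.804. df = 25, critical t = ±2.06. Reject H₀.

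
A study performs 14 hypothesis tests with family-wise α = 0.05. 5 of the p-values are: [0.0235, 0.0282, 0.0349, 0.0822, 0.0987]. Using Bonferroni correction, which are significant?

Bonferroni α = 0.05/14 = 0.00357. None of the given p-values are significant.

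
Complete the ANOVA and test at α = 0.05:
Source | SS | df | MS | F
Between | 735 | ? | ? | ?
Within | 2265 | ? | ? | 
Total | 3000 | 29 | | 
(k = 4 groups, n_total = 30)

df_between = 3, df_within = 26. MS_between = 245.0, MS_within = 87.12. F = 2.812, F_crit ≈ 2.975. Fail to reject H₀.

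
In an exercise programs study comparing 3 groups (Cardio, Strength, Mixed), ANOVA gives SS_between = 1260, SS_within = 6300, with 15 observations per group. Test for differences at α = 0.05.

df_between = 2, df_within = 42. F = MS_between/MS_within = 630.0/150.0 = 4.2. F_crit ≈ 3.22. Reject H₀. At least one mean differs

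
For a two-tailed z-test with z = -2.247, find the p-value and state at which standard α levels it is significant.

p = 2·P(Z > |-2.247|) = 2·(1 - Φ(2.247)) ≈ 0.0246. Significant at α = 0.1; Significant at α = 0.05.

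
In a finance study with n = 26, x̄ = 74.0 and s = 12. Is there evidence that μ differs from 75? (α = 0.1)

t = (x̄ - μ₀)/(s/√n) = (74.0 - 75)/(12/√26) = -0.425. df = 25, critical t = ±1.708. Fail to reject H₀.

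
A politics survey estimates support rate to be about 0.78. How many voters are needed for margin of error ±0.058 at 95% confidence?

n = z²p(1-p)/E² = 1.96²×0.78×0.22/0.058² = 196.0 → n = 196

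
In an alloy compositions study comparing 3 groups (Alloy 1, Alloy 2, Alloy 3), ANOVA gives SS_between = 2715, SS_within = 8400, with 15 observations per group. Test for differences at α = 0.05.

df_between = 2, df_within = 42. F = MS_between/MS_within = 1357.5/200.0 = 6.787. F_crit ≈ 3.22. Reject H₀. At least one mean differs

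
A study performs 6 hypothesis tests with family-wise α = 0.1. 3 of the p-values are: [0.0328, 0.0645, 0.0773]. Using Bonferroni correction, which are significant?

Bonferroni α = 0.1/6 = 0.01667. None of the given p-values are significant.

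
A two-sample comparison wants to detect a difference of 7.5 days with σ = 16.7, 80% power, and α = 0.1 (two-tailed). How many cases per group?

n per group = 2(z_α/2 + z_β)²σ²/d² = 2×(1.645 + 0.84)²×16.7²/7.5² = 61.2 → n = 62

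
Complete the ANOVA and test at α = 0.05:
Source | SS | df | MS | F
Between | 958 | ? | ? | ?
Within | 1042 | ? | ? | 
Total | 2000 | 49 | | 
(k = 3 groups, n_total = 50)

df_between = 2, df_within = 47. MS_between = 479.0, MS_within = 22.17. F = 21.606, F_crit ≈ 3.195. Reject H₀.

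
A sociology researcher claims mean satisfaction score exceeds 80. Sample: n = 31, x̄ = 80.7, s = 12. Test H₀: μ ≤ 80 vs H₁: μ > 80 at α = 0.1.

t = (80.7 - 80)/(12/√31) = 0.325, df = 30. Critical t = 1.31. Fail to reject H₀.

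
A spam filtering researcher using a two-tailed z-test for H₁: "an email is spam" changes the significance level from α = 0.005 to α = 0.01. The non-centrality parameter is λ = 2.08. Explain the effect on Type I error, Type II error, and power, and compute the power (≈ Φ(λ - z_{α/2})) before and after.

Increasing α from 0.005 to 0.01:
• Type I error rate increases (α is the Type I rate by definition).
• Critical value moves from z_{α/2} = 2.807 to 2.576, so power = Φ(λ - z_{α/2}) goes from Φ(2.08 - 2.807) = 0.234 to Φ(2.08 - 2.576) = 0.31.
• Type II error rate β = 1 - power therefore decreases (0.766 → 0.69).
Appropriate when false negatives are costly — here, a spam email lands in the inbox.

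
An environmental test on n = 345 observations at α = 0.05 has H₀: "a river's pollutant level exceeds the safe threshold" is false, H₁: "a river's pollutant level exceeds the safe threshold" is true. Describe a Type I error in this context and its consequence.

Type I error: rejecting H₀ when it is true — concluding that a river's pollutant level exceeds the safe threshold when in fact it is not. Consequence: shutting down a compliant factory unnecessarily.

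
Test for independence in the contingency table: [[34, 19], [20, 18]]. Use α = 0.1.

χ² = 1.217. df = 1, critical = 2.706. Fail to reject H₀. No evidence of dependence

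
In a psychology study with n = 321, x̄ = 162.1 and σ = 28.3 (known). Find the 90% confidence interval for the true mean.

CI = x̄ ± z*(σ/√n) = 162.1 ± 1.645(28.3/√321) = 162.1 ± 2.6 = (159.5, 164.7)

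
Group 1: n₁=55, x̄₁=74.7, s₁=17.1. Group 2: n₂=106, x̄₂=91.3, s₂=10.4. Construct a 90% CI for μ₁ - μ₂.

Difference = -16.6. SE = √(17.1²/55 + 10.4²/106) = 2.517. CI = (-20.74, -12.46)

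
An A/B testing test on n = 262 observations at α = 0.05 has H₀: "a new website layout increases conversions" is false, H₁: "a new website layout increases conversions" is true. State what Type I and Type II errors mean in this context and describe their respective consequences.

Type I (false positive): concluding that a new website layout increases conversions when it is not — rolling out a layout that doesn't actually help — wasted engineering effort. Type II (false negative): failing to conclude that a new website layout increases conversions when it is — discarding a layout that would have improved conversions — lost revenue. Which is costlier depends on domain priorities and is a judgement call rather than a statistical fact.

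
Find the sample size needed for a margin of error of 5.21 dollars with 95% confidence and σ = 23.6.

n = (z*σ/E)² = (1.96×23.6/5.21)² = 78.8 → n = 79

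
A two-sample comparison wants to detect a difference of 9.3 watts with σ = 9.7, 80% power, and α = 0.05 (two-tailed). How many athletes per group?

n per group = 2(z_α/2 + z_β)²σ²/d² = 2×(1.96 + 0.84)²×9.7²/9.3² = 17.1 → n = 18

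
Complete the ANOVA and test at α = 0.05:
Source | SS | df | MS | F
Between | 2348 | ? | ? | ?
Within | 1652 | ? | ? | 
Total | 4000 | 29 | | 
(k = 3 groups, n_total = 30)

df_between = 2, df_within = 27. MS_between = 1174.0, MS_within = 61.19. F = 19.188, F_crit ≈ 3.354. Reject H₀.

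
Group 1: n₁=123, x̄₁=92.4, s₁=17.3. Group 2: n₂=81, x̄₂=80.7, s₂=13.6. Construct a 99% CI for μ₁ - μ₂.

Difference = 11.7. SE = √(17.3²/123 + 13.6²/81) = 2.172. CI = (6.11, 17.29)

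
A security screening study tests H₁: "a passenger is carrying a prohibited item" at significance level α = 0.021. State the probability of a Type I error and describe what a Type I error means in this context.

P(Type I error) = α = 0.021. A Type I error is rejecting H₀ when H₀ is actually true (false positive) — here, concluding that a passenger is carrying a prohibited item when in fact this is not the case. Consequence: detaining an innocent passenger — delay and inconvenience.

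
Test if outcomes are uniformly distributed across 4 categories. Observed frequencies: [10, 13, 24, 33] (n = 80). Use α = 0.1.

Expected = 20 each. χ² = Σ(O-E)²/E = 16.7. df = 3, critical value = 6.251. Reject H₀.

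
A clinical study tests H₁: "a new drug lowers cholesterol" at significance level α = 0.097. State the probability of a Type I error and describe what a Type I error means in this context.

P(Type I error) = α = 0.097. A Type I error is rejecting H₀ when H₀ is actually true (false positive) — here, concluding that a new drug lowers cholesterol when in fact this is not the case. Consequence: approving an ineffective drug — patients take a useless medication and may skip effective alternatives.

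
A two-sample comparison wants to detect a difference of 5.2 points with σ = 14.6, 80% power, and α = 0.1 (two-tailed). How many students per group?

n per group = 2(z_α/2 + z_β)²σ²/d² = 2×(1.645 + 0.84)²×14.6²/5.2² = 97.4 → n = 98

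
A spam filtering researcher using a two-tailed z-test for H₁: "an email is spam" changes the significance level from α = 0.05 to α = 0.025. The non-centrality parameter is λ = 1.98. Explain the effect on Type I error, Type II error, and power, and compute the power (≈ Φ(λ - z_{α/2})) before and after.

Decreasing α from 0.05 to 0.025:
• Type I error rate decreases (α is the Type I rate by definition).
• Critical value moves from z_{α/2} = 1.96 to 2.241, so power = Φ(λ - z_{α/2}) goes from Φ(1.98 - 1.96) = 0.508 to Φ(1.98 - 2.241) = 0.397.
• Type II error rate β = 1 - power therefore increases (0.492 → 0.603).
Appropriate when false positives are costly — here, a legitimate email is sent to the spam folder and the user misses it.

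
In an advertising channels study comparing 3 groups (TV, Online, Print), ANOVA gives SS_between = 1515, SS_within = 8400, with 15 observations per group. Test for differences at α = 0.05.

df_between = 2, df_within = 42. F = MS_between/MS_within = 757.5/200.0 = 3.788. F_crit ≈ 3.22. Reject H₀. At least one mean differs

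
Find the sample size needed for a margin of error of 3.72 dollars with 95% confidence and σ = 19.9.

n = (z*σ/E)² = (1.96×19.9/3.72)² = 109.9 → n = 110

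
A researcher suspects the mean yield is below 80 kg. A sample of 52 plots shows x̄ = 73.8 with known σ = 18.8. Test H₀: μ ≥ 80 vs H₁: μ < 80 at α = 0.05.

z = -2.378. Critical value: -1.645. Reject H₀.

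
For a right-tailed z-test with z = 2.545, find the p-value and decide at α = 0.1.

p = P(Z > 2.545) = 1 - Φ(2.545) ≈ 0.0055. Since p < 0.1, reject H₀ (significant) at α = 0.1.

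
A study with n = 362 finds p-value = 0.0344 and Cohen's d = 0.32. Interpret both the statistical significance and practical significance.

Statistically significant (p = 0.0344 < 0.05). Cohen's d = 0.32 indicates a small effect size. Both statistical and practical significance should be considered.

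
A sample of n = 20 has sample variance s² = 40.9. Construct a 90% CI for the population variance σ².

df = 19. χ²_{0.05} = 30.144, χ²_{0.95} = 10.117. CI for σ² = ((n-1)s²/χ²_{α/2}, (n-1)s²/χ²_{1-α/2}) = (19·40.9/30.144, 19·40.9/10.117) = (25.78, 76.81)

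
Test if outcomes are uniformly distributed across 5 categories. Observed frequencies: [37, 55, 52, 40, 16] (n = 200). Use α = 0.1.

Expected = 40 each. χ² = Σ(O-E)²/E = 23.85. df = 4, critical value = 7.779. Reject H₀.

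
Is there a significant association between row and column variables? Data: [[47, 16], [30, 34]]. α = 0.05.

χ² = 10.226. df = 1, critical = 3.841. Reject H₀. Variables are dependent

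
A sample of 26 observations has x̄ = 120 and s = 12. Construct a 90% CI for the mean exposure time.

CI = x̄ ± t*(s/√n) = 120 ± 1.708(12/√26) = (115.98, 124.02)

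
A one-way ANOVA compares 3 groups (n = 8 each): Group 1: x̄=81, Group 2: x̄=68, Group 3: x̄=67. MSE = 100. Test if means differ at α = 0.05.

Grand mean = 72.0. SS_between = 976.0, MS_between = 488.0. F = 4.88, F_crit ≈ 3.467. Reject H₀.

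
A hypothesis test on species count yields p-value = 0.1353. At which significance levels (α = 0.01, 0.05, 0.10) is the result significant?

p = 0.1353. Not significant at any of the given levels.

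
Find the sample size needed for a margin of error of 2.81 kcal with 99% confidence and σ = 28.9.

n = (z*σ/E)² = (2.576×28.9/2.81)² = 701.9 → n = 702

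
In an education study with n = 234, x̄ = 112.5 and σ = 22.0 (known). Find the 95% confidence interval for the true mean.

CI = x̄ ± z*(σ/√n) = 112.5 ± 1.96(22.0/√234) = 112.5 ± 2.82 = (109.68, 115.32)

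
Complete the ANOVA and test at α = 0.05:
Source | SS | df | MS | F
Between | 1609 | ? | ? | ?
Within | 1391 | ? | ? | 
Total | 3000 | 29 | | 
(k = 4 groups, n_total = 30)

df_between = 3, df_within = 26. MS_between = 536.33, MS_within = 53.5. F = 10.025, F_crit ≈ 2.975. Reject H₀.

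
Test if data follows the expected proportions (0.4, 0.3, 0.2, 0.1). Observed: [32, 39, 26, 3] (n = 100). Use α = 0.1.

Expected: [40.0, 30.0, 20.0, 10.0]. χ² = 11.0. df = 3, critical = 6.251. Reject H₀.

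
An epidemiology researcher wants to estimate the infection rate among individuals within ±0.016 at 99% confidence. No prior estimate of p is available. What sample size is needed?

Conservative approach: use p = 0.5 (maximizes p(1-p) = 0.25). n = z²(0.25)/E² = 2.576²×0.25/0.016² = 6480.3 → n = 6481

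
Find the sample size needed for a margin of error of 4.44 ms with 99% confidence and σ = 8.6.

n = (z*σ/E)² = (2.576×8.6/4.44)² = 24.9 → n = 25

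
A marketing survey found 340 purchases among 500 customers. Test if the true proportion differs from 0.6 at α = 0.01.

p̂ = 0.68, p₀ = 0.6. z = (p̂ - p₀)/√(p₀(1-p₀)/n) = 3.651. Critical: ±2.576. Reject H₀.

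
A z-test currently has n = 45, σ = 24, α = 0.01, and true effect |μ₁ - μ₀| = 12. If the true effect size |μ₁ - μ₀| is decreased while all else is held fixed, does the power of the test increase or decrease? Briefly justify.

Power decreases: a smaller true effect decreases the non-centrality λ = |μ₁ - μ₀|/(σ/√n).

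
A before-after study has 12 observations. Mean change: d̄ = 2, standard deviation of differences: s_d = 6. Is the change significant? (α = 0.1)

t = d̄/(s_d/√n) = 2/(6/√12) = 1.155. df = 11, critical t = ±1.796. Fail to reject H₀.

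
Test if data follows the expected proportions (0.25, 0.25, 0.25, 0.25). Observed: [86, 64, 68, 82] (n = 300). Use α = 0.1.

Expected: [75.0, 75.0, 75.0, 75.0]. χ² = 4.533. df = 3, critical = 6.251. Fail to reject H₀.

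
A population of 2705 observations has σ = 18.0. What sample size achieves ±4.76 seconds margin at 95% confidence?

Without FPC: n₀ = (1.96×18.0/4.76)² = 54.934. With FPC: n = n₀N/(n₀+N-1) = 53.9 → n = 54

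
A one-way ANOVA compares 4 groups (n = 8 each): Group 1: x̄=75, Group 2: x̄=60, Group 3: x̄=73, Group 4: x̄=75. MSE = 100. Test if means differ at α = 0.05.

Grand mean = 70.75. SS_between = 1254.0, MS_between = 418.0. F = 4.18, F_crit ≈ 2.947. Reject H₀.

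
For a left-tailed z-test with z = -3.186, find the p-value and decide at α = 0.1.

p = P(Z < -3.186) = Φ(-3.186) ≈ 0.0007. Since p < 0.1, reject H₀ (significant) at α = 0.1.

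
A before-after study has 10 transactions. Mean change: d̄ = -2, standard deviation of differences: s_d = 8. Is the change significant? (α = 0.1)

t = d̄/(s_d/√n) = -2/(8/√10) = -0.791. df = 9, critical t = ±1.833. Fail to reject H₀.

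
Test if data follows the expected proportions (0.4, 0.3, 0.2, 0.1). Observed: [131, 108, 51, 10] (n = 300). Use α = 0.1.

Expected: [120.0, 90.0, 60.0, 30.0]. χ² = 19.292. df = 3, critical = 6.251. Reject H₀.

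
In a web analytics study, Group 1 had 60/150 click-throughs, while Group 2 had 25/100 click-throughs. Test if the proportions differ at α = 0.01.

p̂₁ = 0.4, p̂₂ = 0.25, pooled p̂ = 0.34. z = 2.453. Critical: ±2.576. Fail to reject H₀.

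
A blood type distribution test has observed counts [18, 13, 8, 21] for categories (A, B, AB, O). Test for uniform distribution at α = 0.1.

Expected = 15 each. χ² = Σ(O-E)²/E = 6.533. df = 3, critical value = 6.251. Reject H₀.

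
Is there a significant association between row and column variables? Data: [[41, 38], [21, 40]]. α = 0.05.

χ² = 4.259. df = 1, critical = 3.841. Reject H₀. Variables are dependent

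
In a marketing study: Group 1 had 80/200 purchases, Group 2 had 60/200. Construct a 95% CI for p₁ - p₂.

p̂₁ = 0.4, p̂₂ = 0.3. Difference = 0.1. CI = (0.007, 0.193)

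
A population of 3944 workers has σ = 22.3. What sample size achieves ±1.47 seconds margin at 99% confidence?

Without FPC: n₀ = (2.576×22.3/1.47)² = 1527.098. With FPC: n = n₀N/(n₀+N-1) = 1101.1 → n = 1102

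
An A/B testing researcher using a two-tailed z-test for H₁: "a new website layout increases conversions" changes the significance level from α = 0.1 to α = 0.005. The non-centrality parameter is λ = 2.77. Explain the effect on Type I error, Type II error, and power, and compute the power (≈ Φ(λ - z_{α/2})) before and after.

Decreasing α from 0.1 to 0.005:
• Type I error rate decreases (α is the Type I rate by definition).
• Critical value moves from z_{α/2} = 1.645 to 2.807, so power = Φ(λ - z_{α/2}) goes from Φ(2.77 - 1.645) = 0.87 to Φ(2.77 - 2.807) = 0.485.
• Type II error rate β = 1 - power therefore increases (0.13 → 0.515).
Appropriate when false positives are costly — here, rolling out a layout that doesn't actually help — wasted engineering effort.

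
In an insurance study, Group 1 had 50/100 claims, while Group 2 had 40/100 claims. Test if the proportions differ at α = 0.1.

p̂₁ = 0.5, p̂₂ = 0.4, pooled p̂ = 0.45. z = 1.421. Critical: ±1.645. Fail to reject H₀.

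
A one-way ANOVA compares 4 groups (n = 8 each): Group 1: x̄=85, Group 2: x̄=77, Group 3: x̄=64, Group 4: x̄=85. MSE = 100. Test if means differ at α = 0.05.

Grand mean = 77.75. SS_between = 2358.0, MS_between = 786.0. F = 7.86, F_crit ≈ 2.947. Reject H₀.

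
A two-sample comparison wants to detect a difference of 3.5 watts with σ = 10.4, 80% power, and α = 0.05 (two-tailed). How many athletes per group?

n per group = 2(z_α/2 + z_β)²σ²/d² = 2×(1.96 + 0.84)²×10.4²/3.5² = 138.4 → n = 139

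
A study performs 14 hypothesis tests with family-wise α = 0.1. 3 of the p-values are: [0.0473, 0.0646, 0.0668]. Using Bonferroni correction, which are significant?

Bonferroni α = 0.1/14 = 0.00714. None of the given p-values are significant.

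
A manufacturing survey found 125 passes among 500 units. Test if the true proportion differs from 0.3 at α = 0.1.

p̂ = 0.25, p₀ = 0.3. z = (p̂ - p₀)/√(p₀(1-p₀)/n) = -2.44. Critical: ±1.645. Reject H₀.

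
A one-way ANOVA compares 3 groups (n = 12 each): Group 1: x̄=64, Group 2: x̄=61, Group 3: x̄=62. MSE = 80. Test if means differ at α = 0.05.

Grand mean = 62.33. SS_between = 56.0, MS_between = 28.0. F = 0.35, F_crit ≈ 3.285. Fail to reject H₀.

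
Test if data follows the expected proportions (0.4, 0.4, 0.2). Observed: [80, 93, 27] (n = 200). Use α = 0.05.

Expected: [80.0, 80.0, 40.0]. χ² = 6.337. df = 2, critical = 5.991. Reject H₀.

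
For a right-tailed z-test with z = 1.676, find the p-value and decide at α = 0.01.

p = P(Z > 1.676) = 1 - Φ(1.676) ≈ 0.0469. Since p ≥ 0.01, fail to reject H₀ (not significant) at α = 0.01.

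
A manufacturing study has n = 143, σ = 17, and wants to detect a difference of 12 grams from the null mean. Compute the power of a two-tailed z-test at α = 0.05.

SE = σ/√n = 17/√143 = 1.422. Non-centrality λ = d/SE = 12/1.422 = 8.441. Power ≈ Φ(λ - z_{α/2}) = Φ(8.441 - 1.96) = Φ(6.481) = 1.0.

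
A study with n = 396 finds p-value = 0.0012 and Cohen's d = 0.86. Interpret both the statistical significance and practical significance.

Statistically significant (p = 0.0012 < 0.05). Cohen's d = 0.86 indicates a large effect size. Both statistical and practical significance should be considered.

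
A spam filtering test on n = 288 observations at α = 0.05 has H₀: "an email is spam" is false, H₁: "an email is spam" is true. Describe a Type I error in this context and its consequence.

Type I error: rejecting H₀ when it is true — concluding that an email is spam when in fact it is not. Consequence: a legitimate email is sent to the spam folder and the user misses it.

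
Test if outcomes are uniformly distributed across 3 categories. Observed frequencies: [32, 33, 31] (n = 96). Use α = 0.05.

Expected = 32 each. χ² = Σ(O-E)²/E = 0.062. df = 2, critical value = 5.991. Fail to reject H₀.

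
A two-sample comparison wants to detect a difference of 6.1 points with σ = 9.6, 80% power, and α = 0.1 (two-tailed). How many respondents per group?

n per group = 2(z_α/2 + z_β)²σ²/d² = 2×(1.645 + 0.84)²×9.6²/6.1² = 30.6 → n = 31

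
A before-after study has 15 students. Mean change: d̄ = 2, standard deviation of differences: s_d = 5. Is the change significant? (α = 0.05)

t = d̄/(s_d/√n) = 2/(5/√15) = 1.549. df = 14, critical t = ±2.145. Fail to reject H₀.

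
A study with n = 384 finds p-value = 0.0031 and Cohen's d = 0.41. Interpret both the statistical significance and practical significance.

Statistically significant (p = 0.0031 < 0.05). Cohen's d = 0.41 indicates a small effect size. Both statistical and practical significance should be considered.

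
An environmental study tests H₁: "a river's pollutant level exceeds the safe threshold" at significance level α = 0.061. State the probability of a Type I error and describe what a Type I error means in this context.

P(Type I error) = α = 0.061. A Type I error is rejecting H₀ when H₀ is actually true (false positive) — here, concluding that a river's pollutant level exceeds the safe threshold when in fact this is not the case. Consequence: shutting down a compliant factory unnecessarily.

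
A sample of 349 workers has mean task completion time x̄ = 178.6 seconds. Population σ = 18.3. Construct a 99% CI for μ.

CI = x̄ ± z*(σ/√n) = 178.6 ± 2.576(18.3/√349) = 178.6 ± 2.52 = (176.08, 181.12)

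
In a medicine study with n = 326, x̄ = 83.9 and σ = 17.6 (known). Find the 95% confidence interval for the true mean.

CI = x̄ ± z*(σ/√n) = 83.9 ± 1.96(17.6/√326) = 83.9 ± 1.91 = (81.99, 85.81)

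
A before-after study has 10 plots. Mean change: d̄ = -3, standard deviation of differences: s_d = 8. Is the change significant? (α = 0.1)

t = d̄/(s_d/√n) = -3/(8/√10) = -1.186. df = 9, critical t = ±1.833. Fail to reject H₀.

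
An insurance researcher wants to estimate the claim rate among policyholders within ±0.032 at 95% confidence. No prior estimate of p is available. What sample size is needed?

Conservative approach: use p = 0.5 (maximizes p(1-p) = 0.25). n = z²(0.25)/E² = 1.96²×0.25/0.032² = 937.9 → n = 938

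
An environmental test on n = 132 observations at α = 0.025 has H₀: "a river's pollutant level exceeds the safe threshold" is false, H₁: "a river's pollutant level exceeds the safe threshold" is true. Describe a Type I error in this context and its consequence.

Type I error: rejecting H₀ when it is true — concluding that a river's pollutant level exceeds the safe threshold when in fact it is not. Consequence: shutting down a compliant factory unnecessarily.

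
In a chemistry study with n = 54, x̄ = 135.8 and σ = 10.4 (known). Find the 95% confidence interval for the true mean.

CI = x̄ ± z*(σ/√n) = 135.8 ± 1.96(10.4/√54) = 135.8 ± 2.77 = (133.03, 138.57)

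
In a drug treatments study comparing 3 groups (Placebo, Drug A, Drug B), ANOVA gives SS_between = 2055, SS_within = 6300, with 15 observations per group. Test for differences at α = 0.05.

df_between = 2, df_within = 42. F = MS_between/MS_within = 1027.5/150.0 = 6.85. F_crit ≈ 3.22. Reject H₀. At least one mean differs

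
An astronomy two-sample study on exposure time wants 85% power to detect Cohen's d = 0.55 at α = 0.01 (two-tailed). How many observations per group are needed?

z_{α/2} = 2.576, z_β = Φ⁻¹(0.85) = 1.036. For medium effect (d = 0.55): n per group = 2(z_{α/2} + z_β)²/d² = 2(2.576 + 1.036)²/0.55² = 86.3 → 87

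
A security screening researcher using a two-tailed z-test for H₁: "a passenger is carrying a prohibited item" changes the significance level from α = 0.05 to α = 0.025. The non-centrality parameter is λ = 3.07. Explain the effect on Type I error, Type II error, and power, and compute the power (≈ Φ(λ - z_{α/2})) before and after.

Decreasing α from 0.05 to 0.025:
• Type I error rate decreases (α is the Type I rate by definition).
• Critical value moves from z_{α/2} = 1.96 to 2.241, so power = Φ(λ - z_{α/2}) goes from Φ(3.07 - 1.96) = 0.867 to Φ(3.07 - 2.241) = 0.796.
• Type II error rate β = 1 - power therefore increases (0.133 → 0.204).
Appropriate when false positives are costly — here, detaining an innocent passenger — delay and inconvenience.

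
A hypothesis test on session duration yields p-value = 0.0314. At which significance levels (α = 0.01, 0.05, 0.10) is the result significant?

p = 0.0314. Significant at: α = 0.05, 0.1.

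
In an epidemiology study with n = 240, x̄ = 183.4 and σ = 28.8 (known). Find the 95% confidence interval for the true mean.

CI = x̄ ± z*(σ/√n) = 183.4 ± 1.96(28.8/√240) = 183.4 ± 3.64 = (179.76, 187.04)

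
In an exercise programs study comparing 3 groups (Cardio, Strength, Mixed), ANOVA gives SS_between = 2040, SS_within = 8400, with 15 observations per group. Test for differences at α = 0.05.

df_between = 2, df_within = 42. F = MS_between/MS_within = 1020.0/200.0 = 5.1. F_crit ≈ 3.22. Reject H₀. At least one mean differs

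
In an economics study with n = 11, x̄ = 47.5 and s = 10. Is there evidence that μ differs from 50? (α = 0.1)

t = (x̄ - μ₀)/(s/√n) = (47.5 - 50)/(10/√11) = -0.829. df = 10, critical t = ±1.812. Fail to reject H₀.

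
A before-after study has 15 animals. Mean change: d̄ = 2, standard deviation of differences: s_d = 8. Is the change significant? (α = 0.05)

t = d̄/(s_d/√n) = 2/(8/√15) = 0.968. df = 14, critical t = ±2.145. Fail to reject H₀.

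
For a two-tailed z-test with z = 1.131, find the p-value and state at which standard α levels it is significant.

p = 2·P(Z > |1.131|) = 2·(1 - Φ(1.131)) ≈ 0.2581. Not significant at any standard level.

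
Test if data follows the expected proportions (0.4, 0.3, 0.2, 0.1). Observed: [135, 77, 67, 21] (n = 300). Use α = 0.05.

Expected: [120.0, 90.0, 60.0, 30.0]. χ² = 7.269. df = 3, critical = 7.815. Fail to reject H₀.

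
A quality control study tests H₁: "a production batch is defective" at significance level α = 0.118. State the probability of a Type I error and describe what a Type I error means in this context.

P(Type I error) = α = 0.118. A Type I error is rejecting H₀ when H₀ is actually true (false positive) — here, concluding that a production batch is defective when in fact this is not the case. Consequence: scrapping a good batch — wasted material and cost for no reason.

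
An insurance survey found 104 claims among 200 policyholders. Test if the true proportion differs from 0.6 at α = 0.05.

p̂ = 0.52, p₀ = 0.6. z = (p̂ - p₀)/√(p₀(1-p₀)/n) = -2.309. Critical: ±1.96. Reject H₀.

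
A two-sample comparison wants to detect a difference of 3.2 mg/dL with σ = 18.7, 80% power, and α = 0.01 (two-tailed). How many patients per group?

n per group = 2(z_α/2 + z_β)²σ²/d² = 2×(2.576 + 0.84)²×18.7²/3.2² = 797.0 → n = 797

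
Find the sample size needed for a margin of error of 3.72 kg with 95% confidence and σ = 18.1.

n = (z*σ/E)² = (1.96×18.1/3.72)² = 90.9 → n = 91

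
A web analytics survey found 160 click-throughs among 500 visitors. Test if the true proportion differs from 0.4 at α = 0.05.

p̂ = 0.32, p₀ = 0.4. z = (p̂ - p₀)/√(p₀(1-p₀)/n) = -3.651. Critical: ±1.96. Reject H₀.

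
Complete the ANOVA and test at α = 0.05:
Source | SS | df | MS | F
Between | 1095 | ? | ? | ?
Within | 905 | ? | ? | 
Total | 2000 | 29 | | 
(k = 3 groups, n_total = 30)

df_between = 2, df_within = 27. MS_between = 547.5, MS_within = 33.52. F = 16.334, F_crit ≈ 3.354. Reject H₀.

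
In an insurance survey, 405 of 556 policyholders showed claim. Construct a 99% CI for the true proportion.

p̂ = 0.728. CI = p̂ ± z*√(p̂(1-p̂)/n) = (0.68, 0.777)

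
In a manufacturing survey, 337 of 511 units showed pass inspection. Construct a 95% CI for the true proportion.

p̂ = 0.659. CI = p̂ ± z*√(p̂(1-p̂)/n) = (0.618, 0.701)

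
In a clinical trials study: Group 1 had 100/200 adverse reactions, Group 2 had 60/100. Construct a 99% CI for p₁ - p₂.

p̂₁ = 0.5, p̂₂ = 0.6. Difference = -0.1. CI = (-0.256, 0.056)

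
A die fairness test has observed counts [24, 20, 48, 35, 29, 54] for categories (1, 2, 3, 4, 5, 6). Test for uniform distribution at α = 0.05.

Expected = 35 each. χ² = Σ(O-E)²/E = 26.057. df = 5, critical value = 11.07. Reject H₀.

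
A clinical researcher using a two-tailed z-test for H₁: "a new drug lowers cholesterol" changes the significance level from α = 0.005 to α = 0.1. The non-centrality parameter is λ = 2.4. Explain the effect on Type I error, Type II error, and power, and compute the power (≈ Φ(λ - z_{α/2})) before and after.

Increasing α from 0.005 to 0.1:
• Type I error rate increases (α is the Type I rate by definition).
• Critical value moves from z_{α/2} = 2.807 to 1.645, so power = Φ(λ - z_{α/2}) goes from Φ(2.4 - 2.807) = 0.342 to Φ(2.4 - 1.645) = 0.775.
• Type II error rate β = 1 - power therefore decreases (0.658 → 0.225).
Appropriate when false negatives are costly — here, shelving an effective drug — patients miss out on a treatment that would have helped.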